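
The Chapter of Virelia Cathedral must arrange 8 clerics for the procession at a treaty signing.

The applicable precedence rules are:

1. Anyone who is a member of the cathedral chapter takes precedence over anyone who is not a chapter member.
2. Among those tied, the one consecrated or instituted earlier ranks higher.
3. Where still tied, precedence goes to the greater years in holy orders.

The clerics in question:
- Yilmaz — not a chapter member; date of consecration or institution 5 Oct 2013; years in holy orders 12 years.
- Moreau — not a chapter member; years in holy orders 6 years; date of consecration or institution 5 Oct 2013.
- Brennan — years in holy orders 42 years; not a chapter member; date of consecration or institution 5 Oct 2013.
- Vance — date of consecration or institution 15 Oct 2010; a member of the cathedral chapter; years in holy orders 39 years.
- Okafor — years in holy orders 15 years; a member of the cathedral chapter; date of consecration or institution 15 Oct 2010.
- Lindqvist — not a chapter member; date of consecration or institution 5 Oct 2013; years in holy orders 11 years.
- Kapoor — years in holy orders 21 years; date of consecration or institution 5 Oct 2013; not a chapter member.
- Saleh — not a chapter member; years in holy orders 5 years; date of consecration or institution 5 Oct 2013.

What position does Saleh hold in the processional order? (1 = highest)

8

By the first rule: Vance and Okafor (both a member of the cathedral chapter); then Brennan, Kapoor, Yilmaz, Lindqvist, Moreau and Saleh (each not a chapter member).
Vance and Okafor both have date of consecration or institution 15 Oct 2010, so the next rule applies.
Among Vance and Okafor, by years in holy orders (higher first): Vance (39 years) before Okafor (15 years).
Brennan, Kapoor, Yilmaz, Lindqvist, Moreau and Saleh all have date of consecration or institution 5 Oct 2013, so the next rule applies.
Among Brennan, Kapoor, Yilmaz, Lindqvist, Moreau and Saleh, by years in holy orders (higher first): Brennan (42 years) before Kapoor (21 years) before Yilmaz (12 years) before Lindqvist (11 years) before Moreau (6 years) before Saleh (5 years).
Order: Vance, Okafor, Brennan, Kapoor, Yilmaz, Lindqvist, Moreau, Saleh. So position 8.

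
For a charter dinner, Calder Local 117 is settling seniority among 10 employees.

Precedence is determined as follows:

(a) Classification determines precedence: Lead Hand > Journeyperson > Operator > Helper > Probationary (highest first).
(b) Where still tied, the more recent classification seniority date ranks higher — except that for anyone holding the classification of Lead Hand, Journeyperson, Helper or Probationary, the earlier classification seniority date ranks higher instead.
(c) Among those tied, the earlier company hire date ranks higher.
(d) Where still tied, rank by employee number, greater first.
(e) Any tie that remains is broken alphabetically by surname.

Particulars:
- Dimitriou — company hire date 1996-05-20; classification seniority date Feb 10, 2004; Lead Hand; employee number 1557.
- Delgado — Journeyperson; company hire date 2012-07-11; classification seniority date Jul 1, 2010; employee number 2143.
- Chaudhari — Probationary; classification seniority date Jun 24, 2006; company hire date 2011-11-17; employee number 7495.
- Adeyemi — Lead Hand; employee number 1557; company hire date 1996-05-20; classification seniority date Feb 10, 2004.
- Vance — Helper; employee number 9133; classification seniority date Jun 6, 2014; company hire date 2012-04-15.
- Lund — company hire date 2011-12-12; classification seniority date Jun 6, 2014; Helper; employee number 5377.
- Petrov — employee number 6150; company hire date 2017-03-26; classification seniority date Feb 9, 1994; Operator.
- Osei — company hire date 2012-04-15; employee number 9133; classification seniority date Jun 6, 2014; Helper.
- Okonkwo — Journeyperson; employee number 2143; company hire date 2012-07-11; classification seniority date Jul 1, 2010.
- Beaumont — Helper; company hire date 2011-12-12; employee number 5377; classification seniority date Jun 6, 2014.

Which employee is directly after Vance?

Chaudhari

By classification: Adeyemi and Dimitriou (Lead Hand); then Delgado and Okonkwo (Journeyperson); then Petrov (Operator); then Beaumont, Lund, Osei and Vance (Helper); then Chaudhari (Probationary).
Adeyemi and Dimitriou both have classification seniority date Feb 10, 2004, so the next rule applies.
Adeyemi and Dimitriou both have company hire date 1996-05-20, so the next rule applies.
Adeyemi and Dimitriou both have employee number 1557, so the next rule applies.
Among Adeyemi and Dimitriou, alphabetically by surname: Adeyemi before Dimitriou.
Delgado and Okonkwo both have classification seniority date Jul 1, 2010, so the next rule applies.
Delgado and Okonkwo both have company hire date 2012-07-11, so the next rule applies.
Delgado and Okonkwo both have employee number 2143, so the next rule applies.
Among Delgado and Okonkwo, alphabetically by surname: Delgado before Okonkwo.
Beaumont, Lund, Osei and Vance all have classification seniority date Jun 6, 2014, so the next rule applies.
Among Beaumont, Lund, Osei and Vance, by company hire date (earlier first): Beaumont and Lund (2011-12-12) before Osei and Vance (2012-04-15).
Beaumont and Lund both have employee number 5377, so the next rule applies.
Among Beaumont and Lund, alphabetically by surname: Beaumont before Lund.
Osei and Vance both have employee number 9133, so the next rule applies.
Among Osei and Vance, alphabetically by surname: Osei before Vance.
Order: Adeyemi, Dimitriou, Delgado, Okonkwo, Petrov, Beaumont, Lund, Osei, Vance, Chaudhari.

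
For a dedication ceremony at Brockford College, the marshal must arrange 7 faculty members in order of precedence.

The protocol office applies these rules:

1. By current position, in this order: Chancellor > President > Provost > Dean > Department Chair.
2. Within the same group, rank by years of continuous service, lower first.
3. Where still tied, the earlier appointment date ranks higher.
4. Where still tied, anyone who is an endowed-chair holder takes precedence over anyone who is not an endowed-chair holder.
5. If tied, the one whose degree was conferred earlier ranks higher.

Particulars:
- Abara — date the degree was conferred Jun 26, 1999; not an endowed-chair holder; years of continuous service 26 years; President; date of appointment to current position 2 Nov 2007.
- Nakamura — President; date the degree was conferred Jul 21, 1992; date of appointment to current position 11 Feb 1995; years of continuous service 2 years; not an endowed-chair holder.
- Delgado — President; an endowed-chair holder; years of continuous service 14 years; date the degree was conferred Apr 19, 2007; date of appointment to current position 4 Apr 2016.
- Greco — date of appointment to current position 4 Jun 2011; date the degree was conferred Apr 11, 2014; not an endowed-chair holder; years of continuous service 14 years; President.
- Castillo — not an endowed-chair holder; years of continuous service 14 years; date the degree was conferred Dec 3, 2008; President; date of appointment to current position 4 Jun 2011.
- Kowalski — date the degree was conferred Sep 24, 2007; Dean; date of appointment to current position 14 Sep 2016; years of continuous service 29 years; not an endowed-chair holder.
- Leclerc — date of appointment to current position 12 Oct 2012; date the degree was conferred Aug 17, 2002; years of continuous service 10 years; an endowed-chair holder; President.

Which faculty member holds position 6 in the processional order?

Abara

By current position: Nakamura, Leclerc, Castillo, Greco, Delgado and Abara (President); then Kowalski (Dean).
Among Nakamura, Leclerc, Castillo, Greco, Delgado and Abara, by years of continuous service (lower first): Nakamura (2 years) before Leclerc (10 years) before Castillo, Greco and Delgado (14 years) before Abara (26 years).
Among Castillo, Greco and Delgado, by date of appointment to current position (earlier first): Castillo and Greco (4 Jun 2011) before Delgado (4 Apr 2016).
Castillo and Greco are each not an endowed-chair holder, so the next rule applies.
Among Castillo and Greco, by date the degree was conferred (earlier first): Castillo (Dec 3, 2008) before Greco (Apr 11, 2014).
Order: Nakamura, Leclerc, Castillo, Greco, Delgado, Abara, Kowalski.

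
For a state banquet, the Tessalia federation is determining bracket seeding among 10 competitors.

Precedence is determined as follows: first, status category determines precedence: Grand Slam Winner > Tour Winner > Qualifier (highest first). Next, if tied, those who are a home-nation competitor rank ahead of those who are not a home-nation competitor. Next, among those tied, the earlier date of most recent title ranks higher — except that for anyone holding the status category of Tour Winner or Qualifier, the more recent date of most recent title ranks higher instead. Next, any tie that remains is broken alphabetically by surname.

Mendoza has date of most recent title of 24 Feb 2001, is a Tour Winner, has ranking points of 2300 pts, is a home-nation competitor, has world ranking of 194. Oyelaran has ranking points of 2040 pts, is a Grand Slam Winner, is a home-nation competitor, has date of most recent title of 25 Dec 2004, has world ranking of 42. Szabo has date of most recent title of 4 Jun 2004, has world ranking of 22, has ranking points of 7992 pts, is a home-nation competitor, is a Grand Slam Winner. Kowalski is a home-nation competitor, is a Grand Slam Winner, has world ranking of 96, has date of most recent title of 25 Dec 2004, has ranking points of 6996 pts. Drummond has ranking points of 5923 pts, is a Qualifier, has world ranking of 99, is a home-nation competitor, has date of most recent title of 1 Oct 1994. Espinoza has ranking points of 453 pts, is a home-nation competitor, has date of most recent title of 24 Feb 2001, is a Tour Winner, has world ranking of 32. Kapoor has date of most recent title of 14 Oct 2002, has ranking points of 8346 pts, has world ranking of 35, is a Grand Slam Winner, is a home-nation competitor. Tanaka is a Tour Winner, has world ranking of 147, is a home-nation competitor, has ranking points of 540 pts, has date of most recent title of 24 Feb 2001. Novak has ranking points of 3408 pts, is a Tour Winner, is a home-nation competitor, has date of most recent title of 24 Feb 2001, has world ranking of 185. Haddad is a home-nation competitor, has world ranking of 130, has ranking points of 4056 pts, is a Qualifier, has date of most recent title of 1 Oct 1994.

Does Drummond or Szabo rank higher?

By status category: Kapoor, Szabo, Kowalski and Oyelaran (Grand Slam Winner); then Espinoza, Mendoza, Novak and Tanaka (Tour Winner); then Drummond and Haddad (Qualifier).
Kapoor, Szabo, Kowalski and Oyelaran are each a home-nation competitor, so the next rule applies.
Among Kapoor, Szabo, Kowalski and Oyelaran, by date of most recent title (earlier first): Kapoor (14 Oct 2002) before Szabo (4 Jun 2004) before Kowalski and Oyelaran (25 Dec 2004).
Among Kowalski and Oyelaran, alphabetically by surname: Kowalski before Oyelaran.
Espinoza, Mendoza, Novak and Tanaka are each a home-nation competitor, so the next rule applies.
Espinoza, Mendoza, Novak and Tanaka all have date of most recent title 24 Feb 2001, so the next rule applies.
Among Espinoza, Mendoza, Novak and Tanaka, alphabetically by surname: Espinoza before Mendoza before Novak before Tanaka.
Drummond and Haddad are each a home-nation competitor, so the next rule applies.
Drummond and Haddad both have date of most recent title 1 Oct 1994, so the next rule applies.
Among Drummond and Haddad, alphabetically by surname: Drummond before Haddad.
So Szabo takes precedence.

Szabo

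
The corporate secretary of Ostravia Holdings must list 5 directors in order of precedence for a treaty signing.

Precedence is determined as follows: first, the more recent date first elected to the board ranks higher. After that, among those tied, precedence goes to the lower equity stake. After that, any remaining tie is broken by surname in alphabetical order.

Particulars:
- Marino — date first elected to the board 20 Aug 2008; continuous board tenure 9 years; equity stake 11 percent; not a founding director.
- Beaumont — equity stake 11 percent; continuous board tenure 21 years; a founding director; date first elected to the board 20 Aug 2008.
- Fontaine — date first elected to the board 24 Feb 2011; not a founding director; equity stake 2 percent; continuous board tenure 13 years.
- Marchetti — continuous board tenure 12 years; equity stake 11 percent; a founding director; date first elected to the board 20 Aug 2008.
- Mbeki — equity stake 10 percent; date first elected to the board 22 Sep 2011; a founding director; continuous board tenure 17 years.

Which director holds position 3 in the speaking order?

Beaumont

By date first elected to the board (later first): Mbeki (22 Sep 2011); then Fontaine (24 Feb 2011); then Beaumont, Marchetti and Marino (each 20 Aug 2008).
Beaumont, Marchetti and Marino all have equity stake 11 percent, so the next rule applies.
Among Beaumont, Marchetti and Marino, alphabetically by surname: Beaumont before Marchetti before Marino.
Order: Mbeki, Fontaine, Beaumont, Marchetti, Marino.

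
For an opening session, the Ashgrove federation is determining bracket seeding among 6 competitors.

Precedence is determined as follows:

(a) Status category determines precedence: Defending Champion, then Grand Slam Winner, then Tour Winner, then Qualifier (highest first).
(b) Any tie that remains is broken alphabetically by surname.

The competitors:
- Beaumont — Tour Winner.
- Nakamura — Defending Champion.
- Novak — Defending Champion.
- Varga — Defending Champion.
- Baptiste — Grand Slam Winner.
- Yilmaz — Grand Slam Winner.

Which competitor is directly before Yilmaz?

By status category: Nakamura, Novak and Varga (Defending Champion); then Baptiste and Yilmaz (Grand Slam Winner); then Beaumont (Tour Winner).
Among Nakamura, Novak and Varga, alphabetically by surname: Nakamura before Novak before Varga.
Among Baptiste and Yilmaz, alphabetically by surname: Baptiste before Yilmaz.
Order: Nakamura, Novak, Varga, Baptiste, Yilmaz, Beaumont.

Baptiste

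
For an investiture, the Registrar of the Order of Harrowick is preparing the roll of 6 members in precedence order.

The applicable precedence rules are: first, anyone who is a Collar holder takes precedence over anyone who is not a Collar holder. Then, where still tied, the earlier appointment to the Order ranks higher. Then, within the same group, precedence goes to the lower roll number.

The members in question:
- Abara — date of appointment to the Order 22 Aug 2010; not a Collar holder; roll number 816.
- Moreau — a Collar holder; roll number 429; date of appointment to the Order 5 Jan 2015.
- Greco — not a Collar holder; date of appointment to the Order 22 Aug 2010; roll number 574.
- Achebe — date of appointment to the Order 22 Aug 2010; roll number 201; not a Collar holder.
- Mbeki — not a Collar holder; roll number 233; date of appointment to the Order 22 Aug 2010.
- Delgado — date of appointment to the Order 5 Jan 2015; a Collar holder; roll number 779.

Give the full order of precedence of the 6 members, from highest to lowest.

By the first rule: Moreau and Delgado (both a Collar holder); then Achebe, Mbeki, Greco and Abara (each not a Collar holder).
Moreau and Delgado both have date of appointment to the Order 5 Jan 2015, so the next rule applies.
Among Moreau and Delgado, by roll number (lower first): Moreau (429) before Delgado (779).
Achebe, Mbeki, Greco and Abara all have date of appointment to the Order 22 Aug 2010, so the next rule applies.
Among Achebe, Mbeki, Greco and Abara, by roll number (lower first): Achebe (201) before Mbeki (233) before Greco (574) before Abara (816).
Full order: Moreau, Delgado, Achebe, Mbeki, Greco, Abara.

Moreau, Delgado, Achebe, Mbeki, Greco, Abara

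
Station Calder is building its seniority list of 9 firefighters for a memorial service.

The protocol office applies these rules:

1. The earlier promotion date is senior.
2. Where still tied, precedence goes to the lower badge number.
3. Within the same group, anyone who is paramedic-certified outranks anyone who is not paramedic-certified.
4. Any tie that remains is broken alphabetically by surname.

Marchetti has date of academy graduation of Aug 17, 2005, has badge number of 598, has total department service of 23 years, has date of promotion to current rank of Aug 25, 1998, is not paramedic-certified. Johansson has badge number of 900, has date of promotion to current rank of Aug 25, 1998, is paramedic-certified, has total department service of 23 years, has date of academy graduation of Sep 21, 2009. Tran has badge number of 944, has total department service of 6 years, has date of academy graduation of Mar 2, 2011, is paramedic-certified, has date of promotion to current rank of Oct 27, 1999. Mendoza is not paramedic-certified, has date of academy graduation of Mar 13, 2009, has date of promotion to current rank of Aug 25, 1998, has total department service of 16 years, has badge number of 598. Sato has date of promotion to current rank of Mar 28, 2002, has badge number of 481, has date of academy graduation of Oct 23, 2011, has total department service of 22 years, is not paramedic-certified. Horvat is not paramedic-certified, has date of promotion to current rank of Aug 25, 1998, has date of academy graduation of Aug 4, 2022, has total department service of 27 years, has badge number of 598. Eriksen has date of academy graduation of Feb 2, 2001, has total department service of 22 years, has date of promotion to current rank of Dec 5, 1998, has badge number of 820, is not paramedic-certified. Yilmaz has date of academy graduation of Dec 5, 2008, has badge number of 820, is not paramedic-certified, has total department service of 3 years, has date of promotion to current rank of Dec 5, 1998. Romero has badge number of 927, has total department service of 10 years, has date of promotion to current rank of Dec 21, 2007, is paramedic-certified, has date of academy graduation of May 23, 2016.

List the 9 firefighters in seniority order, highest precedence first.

Horvat, Marchetti, Mendoza, Johansson, Eriksen, Yilmaz, Tran, Sato, Romero

By date of promotion to current rank (earlier first): Horvat, Marchetti, Mendoza and Johansson (each Aug 25, 1998); then Eriksen and Yilmaz (both Dec 5, 1998); then Tran (Oct 27, 1999); then Sato (Mar 28, 2002); then Romero (Dec 21, 2007).
Among Horvat, Marchetti, Mendoza and Johansson, by badge number (lower first): Horvat, Marchetti and Mendoza (598) before Johansson (900).
Horvat, Marchetti and Mendoza are each not paramedic-certified, so the next rule applies.
Among Horvat, Marchetti and Mendoza, alphabetically by surname: Horvat before Marchetti before Mendoza.
Eriksen and Yilmaz both have badge number 820, so the next rule applies.
Eriksen and Yilmaz are each not paramedic-certified, so the next rule applies.
Among Eriksen and Yilmaz, alphabetically by surname: Eriksen before Yilmaz.
Full order: Horvat, Marchetti, Mendoza, Johansson, Eriksen, Yilmaz, Tran, Sato, Romero.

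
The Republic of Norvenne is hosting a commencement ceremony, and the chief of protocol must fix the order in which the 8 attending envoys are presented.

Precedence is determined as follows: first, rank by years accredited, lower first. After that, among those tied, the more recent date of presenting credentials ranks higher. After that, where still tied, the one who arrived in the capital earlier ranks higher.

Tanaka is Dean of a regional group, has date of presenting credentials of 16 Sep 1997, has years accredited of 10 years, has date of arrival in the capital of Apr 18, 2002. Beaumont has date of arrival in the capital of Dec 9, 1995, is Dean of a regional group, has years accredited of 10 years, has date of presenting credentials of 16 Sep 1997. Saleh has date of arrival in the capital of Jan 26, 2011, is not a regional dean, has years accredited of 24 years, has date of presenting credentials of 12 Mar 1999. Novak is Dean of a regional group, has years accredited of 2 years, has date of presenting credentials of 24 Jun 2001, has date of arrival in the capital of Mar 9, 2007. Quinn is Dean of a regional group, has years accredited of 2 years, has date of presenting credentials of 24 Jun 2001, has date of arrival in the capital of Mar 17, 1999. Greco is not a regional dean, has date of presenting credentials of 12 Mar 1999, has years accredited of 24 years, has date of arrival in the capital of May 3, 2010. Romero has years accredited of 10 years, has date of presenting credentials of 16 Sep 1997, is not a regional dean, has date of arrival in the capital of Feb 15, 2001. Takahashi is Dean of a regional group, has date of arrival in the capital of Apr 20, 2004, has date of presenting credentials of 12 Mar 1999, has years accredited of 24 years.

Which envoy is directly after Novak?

By years accredited (lower first): Quinn and Novak (both 2 years); then Beaumont, Romero and Tanaka (each 10 years); then Takahashi, Greco and Saleh (each 24 years).
Quinn and Novak both have date of presenting credentials 24 Jun 2001, so the next rule applies.
Among Quinn and Novak, by date of arrival in the capital (earlier first): Quinn (Mar 17, 1999) before Novak (Mar 9, 2007).
Beaumont, Romero and Tanaka all have date of presenting credentials 16 Sep 1997, so the next rule applies.
Among Beaumont, Romero and Tanaka, by date of arrival in the capital (earlier first): Beaumont (Dec 9, 1995) before Romero (Feb 15, 2001) before Tanaka (Apr 18, 2002).
Takahashi, Greco and Saleh all have date of presenting credentials 12 Mar 1999, so the next rule applies.
Among Takahashi, Greco and Saleh, by date of arrival in the capital (earlier first): Takahashi (Apr 20, 2004) before Greco (May 3, 2010) before Saleh (Jan 26, 2011).
Order: Quinn, Novak, Beaumont, Romero, Tanaka, Takahashi, Greco, Saleh.

Beaumont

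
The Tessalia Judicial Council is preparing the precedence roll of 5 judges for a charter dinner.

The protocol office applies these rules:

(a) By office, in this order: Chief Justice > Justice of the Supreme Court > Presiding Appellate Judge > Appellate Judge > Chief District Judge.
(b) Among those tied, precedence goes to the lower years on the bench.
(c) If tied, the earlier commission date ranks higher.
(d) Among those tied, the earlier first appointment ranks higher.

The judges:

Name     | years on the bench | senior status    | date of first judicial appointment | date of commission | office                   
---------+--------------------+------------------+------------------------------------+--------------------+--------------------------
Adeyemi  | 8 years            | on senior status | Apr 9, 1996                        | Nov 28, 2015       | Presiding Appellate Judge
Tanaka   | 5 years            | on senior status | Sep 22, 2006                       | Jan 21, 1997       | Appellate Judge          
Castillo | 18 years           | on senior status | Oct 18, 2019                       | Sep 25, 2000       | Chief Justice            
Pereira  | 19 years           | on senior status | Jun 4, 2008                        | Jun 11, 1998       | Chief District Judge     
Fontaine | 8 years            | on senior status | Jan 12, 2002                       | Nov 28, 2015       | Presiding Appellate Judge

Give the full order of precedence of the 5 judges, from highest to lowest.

By office: Castillo (Chief Justice); then Adeyemi and Fontaine (Presiding Appellate Judge); then Tanaka (Appellate Judge); then Pereira (Chief District Judge).
Adeyemi and Fontaine both have years on the bench 8 years, so the next rule applies.
Adeyemi and Fontaine both have date of commission Nov 28, 2015, so the next rule applies.
Among Adeyemi and Fontaine, by date of first judicial appointment (earlier first): Adeyemi (Apr 9, 1996) before Fontaine (Jan 12, 2002).
Full order: Castillo, Adeyemi, Fontaine, Tanaka, Pereira.

Castillo, Adeyemi, Fontaine, Tanaka, Pereira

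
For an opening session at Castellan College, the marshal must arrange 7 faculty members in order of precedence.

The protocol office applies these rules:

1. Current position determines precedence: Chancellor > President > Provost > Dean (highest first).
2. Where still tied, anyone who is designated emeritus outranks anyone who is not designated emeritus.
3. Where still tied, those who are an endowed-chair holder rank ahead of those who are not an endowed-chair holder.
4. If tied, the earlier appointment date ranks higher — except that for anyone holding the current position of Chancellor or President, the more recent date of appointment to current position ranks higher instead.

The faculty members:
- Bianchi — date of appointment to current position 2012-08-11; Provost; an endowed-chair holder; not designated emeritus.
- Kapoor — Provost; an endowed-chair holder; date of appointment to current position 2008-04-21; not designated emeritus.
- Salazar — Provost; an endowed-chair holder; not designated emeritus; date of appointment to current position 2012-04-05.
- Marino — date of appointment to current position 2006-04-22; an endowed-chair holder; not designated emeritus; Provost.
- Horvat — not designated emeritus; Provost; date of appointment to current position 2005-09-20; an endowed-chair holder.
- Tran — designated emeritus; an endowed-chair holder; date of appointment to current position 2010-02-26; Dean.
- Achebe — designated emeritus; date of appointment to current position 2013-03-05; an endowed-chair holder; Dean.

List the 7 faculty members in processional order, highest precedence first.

Horvat, Marino, Kapoor, Salazar, Bianchi, Tran, Achebe

By current position: Horvat, Marino, Kapoor, Salazar and Bianchi (Provost); then Tran and Achebe (Dean).
Horvat, Marino, Kapoor, Salazar and Bianchi are each not designated emeritus, so the next rule applies.
Horvat, Marino, Kapoor, Salazar and Bianchi are each an endowed-chair holder, so the next rule applies.
Among Horvat, Marino, Kapoor, Salazar and Bianchi, by date of appointment to current position (earlier first): Horvat (2005-09-20) before Marino (2006-04-22) before Kapoor (2008-04-21) before Salazar (2012-04-05) before Bianchi (2012-08-11).
Tran and Achebe are each designated emeritus, so the next rule applies.
Tran and Achebe are each an endowed-chair holder, so the next rule applies.
Among Tran and Achebe, by date of appointment to current position (earlier first): Tran (2010-02-26) before Achebe (2013-03-05).
Full order: Horvat, Marino, Kapoor, Salazar, Bianchi, Tran, Achebe.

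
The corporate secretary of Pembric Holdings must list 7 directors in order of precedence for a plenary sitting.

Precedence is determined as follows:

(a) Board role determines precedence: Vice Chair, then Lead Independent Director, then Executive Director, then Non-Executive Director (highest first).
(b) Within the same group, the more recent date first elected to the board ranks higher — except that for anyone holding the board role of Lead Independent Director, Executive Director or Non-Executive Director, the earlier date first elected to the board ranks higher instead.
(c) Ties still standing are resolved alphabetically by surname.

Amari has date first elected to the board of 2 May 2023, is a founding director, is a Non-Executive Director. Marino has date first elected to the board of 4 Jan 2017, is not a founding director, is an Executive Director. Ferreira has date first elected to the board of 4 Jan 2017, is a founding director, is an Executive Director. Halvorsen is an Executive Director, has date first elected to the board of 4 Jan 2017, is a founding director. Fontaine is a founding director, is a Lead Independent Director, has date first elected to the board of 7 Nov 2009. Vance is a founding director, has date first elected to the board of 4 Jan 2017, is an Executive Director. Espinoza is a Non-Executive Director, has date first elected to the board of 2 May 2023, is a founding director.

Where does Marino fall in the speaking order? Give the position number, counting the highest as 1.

4

By board role: Fontaine (Lead Independent Director); then Ferreira, Halvorsen, Marino and Vance (Executive Director); then Amari and Espinoza (Non-Executive Director).
Ferreira, Halvorsen, Marino and Vance all have date first elected to the board 4 Jan 2017, so the next rule applies.
Among Ferreira, Halvorsen, Marino and Vance, alphabetically by surname: Ferreira before Halvorsen before Marino before Vance.
Amari and Espinoza both have date first elected to the board 2 May 2023, so the next rule applies.
Among Amari and Espinoza, alphabetically by surname: Amari before Espinoza.
Order: Fontaine, Ferreira, Halvorsen, Marino, Vance, Amari, Espinoza. So position 4.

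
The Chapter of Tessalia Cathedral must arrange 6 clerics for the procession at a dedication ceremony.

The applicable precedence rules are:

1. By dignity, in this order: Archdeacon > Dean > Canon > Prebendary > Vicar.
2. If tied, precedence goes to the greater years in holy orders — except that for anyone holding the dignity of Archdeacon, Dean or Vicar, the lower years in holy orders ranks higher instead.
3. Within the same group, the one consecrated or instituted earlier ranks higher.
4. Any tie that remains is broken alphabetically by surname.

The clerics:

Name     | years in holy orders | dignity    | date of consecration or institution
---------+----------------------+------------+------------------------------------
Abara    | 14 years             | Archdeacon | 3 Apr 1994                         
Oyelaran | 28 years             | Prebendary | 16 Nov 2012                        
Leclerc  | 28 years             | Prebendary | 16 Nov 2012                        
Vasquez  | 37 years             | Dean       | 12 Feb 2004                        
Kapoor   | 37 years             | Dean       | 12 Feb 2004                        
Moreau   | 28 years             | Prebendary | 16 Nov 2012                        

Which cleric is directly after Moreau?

By dignity: Abara (Archdeacon); then Kapoor and Vasquez (Dean); then Leclerc, Moreau and Oyelaran (Prebendary).
Kapoor and Vasquez both have years in holy orders 37 years, so the next rule applies.
Kapoor and Vasquez both have date of consecration or institution 12 Feb 2004, so the next rule applies.
Among Kapoor and Vasquez, alphabetically by surname: Kapoor before Vasquez.
Leclerc, Moreau and Oyelaran all have years in holy orders 28 years, so the next rule applies.
Leclerc, Moreau and Oyelaran all have date of consecration or institution 16 Nov 2012, so the next rule applies.
Among Leclerc, Moreau and Oyelaran, alphabetically by surname: Leclerc before Moreau before Oyelaran.
Order: Abara, Kapoor, Vasquez, Leclerc, Moreau, Oyelaran.

Oyelaran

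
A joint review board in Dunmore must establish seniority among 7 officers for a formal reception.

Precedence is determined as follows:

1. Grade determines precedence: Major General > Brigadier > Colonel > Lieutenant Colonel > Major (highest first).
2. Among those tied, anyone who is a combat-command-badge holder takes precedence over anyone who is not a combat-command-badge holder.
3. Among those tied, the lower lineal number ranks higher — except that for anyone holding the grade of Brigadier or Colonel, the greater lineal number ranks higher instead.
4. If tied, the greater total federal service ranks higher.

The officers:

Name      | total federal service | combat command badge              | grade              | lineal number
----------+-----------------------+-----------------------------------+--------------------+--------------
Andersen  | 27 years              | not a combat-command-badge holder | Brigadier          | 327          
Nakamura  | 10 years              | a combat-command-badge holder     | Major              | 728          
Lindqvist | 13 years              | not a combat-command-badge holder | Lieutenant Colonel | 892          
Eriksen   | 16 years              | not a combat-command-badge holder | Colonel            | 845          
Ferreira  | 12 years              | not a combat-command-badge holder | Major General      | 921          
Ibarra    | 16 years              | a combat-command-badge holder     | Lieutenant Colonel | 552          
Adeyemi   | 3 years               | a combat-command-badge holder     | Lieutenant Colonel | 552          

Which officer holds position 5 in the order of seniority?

Adeyemi

By grade: Ferreira (Major General); then Andersen (Brigadier); then Eriksen (Colonel); then Ibarra, Adeyemi and Lindqvist (Lieutenant Colonel); then Nakamura (Major).
Among Ibarra, Adeyemi and Lindqvist, a combat-command-badge holder before not a combat-command-badge holder: Ibarra and Adeyemi (a combat-command-badge holder) before Lindqvist (not a combat-command-badge holder).
Ibarra and Adeyemi both have lineal number 552, so the next rule applies.
Among Ibarra and Adeyemi, by total federal service (higher first): Ibarra (16 years) before Adeyemi (3 years).
Order: Ferreira, Andersen, Eriksen, Ibarra, Adeyemi, Lindqvist, Nakamura.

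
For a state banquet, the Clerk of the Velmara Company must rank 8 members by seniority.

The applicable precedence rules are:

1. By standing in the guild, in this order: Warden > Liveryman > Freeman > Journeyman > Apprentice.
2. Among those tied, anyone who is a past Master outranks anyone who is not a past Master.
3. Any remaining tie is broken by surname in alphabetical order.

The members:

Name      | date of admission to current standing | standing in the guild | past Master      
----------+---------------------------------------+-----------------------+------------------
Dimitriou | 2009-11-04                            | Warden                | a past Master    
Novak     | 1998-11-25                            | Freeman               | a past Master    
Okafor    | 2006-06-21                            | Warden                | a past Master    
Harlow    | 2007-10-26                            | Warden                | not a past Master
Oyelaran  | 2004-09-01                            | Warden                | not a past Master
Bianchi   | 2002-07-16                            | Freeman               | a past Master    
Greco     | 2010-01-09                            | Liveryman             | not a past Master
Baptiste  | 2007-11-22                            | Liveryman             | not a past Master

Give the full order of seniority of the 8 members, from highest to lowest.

By standing in the guild: Dimitriou, Okafor, Harlow and Oyelaran (Warden); then Baptiste and Greco (Liveryman); then Bianchi and Novak (Freeman).
Among Dimitriou, Okafor, Harlow and Oyelaran, a past Master before not a past Master: Dimitriou and Okafor (a past Master) before Harlow and Oyelaran (not a past Master).
Among Dimitriou and Okafor, alphabetically by surname: Dimitriou before Okafor.
Among Harlow and Oyelaran, alphabetically by surname: Harlow before Oyelaran.
Baptiste and Greco are each not a past Master, so the next rule applies.
Among Baptiste and Greco, alphabetically by surname: Baptiste before Greco.
Bianchi and Novak are each a past Master, so the next rule applies.
Among Bianchi and Novak, alphabetically by surname: Bianchi before Novak.
Full order: Dimitriou, Okafor, Harlow, Oyelaran, Baptiste, Greco, Bianchi, Novak.

Dimitriou, Okafor, Harlow, Oyelaran, Baptiste, Greco, Bianchi, Novak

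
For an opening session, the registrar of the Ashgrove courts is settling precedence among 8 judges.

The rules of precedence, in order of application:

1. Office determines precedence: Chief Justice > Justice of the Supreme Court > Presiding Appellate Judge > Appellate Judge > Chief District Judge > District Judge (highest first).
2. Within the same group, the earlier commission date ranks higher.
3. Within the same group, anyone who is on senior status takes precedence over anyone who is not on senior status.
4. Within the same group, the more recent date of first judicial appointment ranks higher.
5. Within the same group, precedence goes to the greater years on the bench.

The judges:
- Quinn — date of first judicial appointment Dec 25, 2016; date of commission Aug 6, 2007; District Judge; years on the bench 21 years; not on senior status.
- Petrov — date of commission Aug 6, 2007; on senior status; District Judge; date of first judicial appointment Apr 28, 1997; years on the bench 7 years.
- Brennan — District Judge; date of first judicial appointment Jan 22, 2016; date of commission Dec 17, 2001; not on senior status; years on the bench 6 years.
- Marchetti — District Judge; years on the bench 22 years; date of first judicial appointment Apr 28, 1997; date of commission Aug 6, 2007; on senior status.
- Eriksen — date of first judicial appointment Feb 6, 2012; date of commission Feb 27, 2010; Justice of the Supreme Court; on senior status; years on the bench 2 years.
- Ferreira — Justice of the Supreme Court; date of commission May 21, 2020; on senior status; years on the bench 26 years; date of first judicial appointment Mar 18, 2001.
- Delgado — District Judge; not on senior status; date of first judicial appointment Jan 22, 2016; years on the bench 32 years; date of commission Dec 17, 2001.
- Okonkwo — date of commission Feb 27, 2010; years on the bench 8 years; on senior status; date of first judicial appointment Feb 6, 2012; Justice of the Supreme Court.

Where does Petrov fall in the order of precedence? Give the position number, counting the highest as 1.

By office: Okonkwo, Eriksen and Ferreira (Justice of the Supreme Court); then Delgado, Brennan, Marchetti, Petrov and Quinn (District Judge).
Among Okonkwo, Eriksen and Ferreira, by date of commission (earlier first): Okonkwo and Eriksen (Feb 27, 2010) before Ferreira (May 21, 2020).
Okonkwo and Eriksen are each on senior status, so the next rule applies.
Okonkwo and Eriksen both have date of first judicial appointment Feb 6, 2012, so the next rule applies.
Among Okonkwo and Eriksen, by years on the bench (higher first): Okonkwo (8 years) before Eriksen (2 years).
Among Delgado, Brennan, Marchetti, Petrov and Quinn, by date of commission (earlier first): Delgado and Brennan (Dec 17, 2001) before Marchetti, Petrov and Quinn (Aug 6, 2007).
Delgado and Brennan are each not on senior status, so the next rule applies.
Delgado and Brennan both have date of first judicial appointment Jan 22, 2016, so the next rule applies.
Among Delgado and Brennan, by years on the bench (higher first): Delgado (32 years) before Brennan (6 years).
Among Marchetti, Petrov and Quinn, on senior status before not on senior status: Marchetti and Petrov (on senior status) before Quinn (not on senior status).
Marchetti and Petrov both have date of first judicial appointment Apr 28, 1997, so the next rule applies.
Among Marchetti and Petrov, by years on the bench (higher first): Marchetti (22 years) before Petrov (7 years).
Order: Okonkwo, Eriksen, Ferreira, Delgado, Brennan, Marchetti, Petrov, Quinn. So position 7.

7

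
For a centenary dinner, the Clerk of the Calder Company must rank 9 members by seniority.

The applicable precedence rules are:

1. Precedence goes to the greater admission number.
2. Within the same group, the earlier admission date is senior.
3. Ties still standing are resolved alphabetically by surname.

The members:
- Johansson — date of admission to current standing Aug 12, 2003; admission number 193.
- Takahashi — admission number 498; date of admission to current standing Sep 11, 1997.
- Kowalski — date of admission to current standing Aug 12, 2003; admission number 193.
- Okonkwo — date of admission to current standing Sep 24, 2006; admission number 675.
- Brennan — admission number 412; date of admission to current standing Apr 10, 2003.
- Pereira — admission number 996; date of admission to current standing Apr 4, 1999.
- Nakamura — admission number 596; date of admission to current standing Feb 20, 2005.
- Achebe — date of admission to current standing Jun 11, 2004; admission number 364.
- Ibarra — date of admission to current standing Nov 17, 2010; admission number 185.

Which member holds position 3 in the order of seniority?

Nakamura

By admission number (higher first): Pereira (996); then Okonkwo (675); then Nakamura (596); then Takahashi (498); then Brennan (412); then Achebe (364); then Johansson and Kowalski (both 193); then Ibarra (185).
Johansson and Kowalski both have date of admission to current standing Aug 12, 2003, so the next rule applies.
Among Johansson and Kowalski, alphabetically by surname: Johansson before Kowalski.
Order: Pereira, Okonkwo, Nakamura, Takahashi, Brennan, Achebe, Johansson, Kowalski, Ibarra.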